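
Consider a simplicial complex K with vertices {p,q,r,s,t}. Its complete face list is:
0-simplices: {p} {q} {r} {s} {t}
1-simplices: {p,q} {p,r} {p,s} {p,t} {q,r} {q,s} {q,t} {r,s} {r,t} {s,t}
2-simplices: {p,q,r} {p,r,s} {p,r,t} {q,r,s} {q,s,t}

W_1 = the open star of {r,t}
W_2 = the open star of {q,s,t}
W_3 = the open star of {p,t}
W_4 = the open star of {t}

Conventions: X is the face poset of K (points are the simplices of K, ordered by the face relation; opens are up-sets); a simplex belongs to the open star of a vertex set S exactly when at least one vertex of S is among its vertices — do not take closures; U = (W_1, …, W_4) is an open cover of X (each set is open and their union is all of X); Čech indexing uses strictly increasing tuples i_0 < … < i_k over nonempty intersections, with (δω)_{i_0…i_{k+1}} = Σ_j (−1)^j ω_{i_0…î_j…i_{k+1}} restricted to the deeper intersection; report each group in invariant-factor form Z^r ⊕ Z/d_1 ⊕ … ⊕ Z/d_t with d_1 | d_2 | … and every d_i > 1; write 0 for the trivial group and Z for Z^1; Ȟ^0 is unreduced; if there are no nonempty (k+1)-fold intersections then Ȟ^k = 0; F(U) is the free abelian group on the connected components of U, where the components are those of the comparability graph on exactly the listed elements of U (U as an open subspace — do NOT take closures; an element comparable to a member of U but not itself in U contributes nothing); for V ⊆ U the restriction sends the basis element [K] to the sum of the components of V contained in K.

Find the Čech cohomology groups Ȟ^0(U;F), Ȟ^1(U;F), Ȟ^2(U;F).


intersection data:
  W1={{r},{t},{p,r},{p,t},{q,r},{q,t},{r,s},{r,t},{s,t},{p,q,r},{p,r,s},{p,r,t},{q,r,s},{q,s,t}} W2={{q},{s},{t},{p,q},{p,s},{p,t},{q,r},{q,s},{q,t},{r,s},{r,t},{s,t},{p,q,r},{p,r,s},{p,r,t},{q,r,s},{q,s,t}} W3={{p},{t},{p,q},{p,r},{p,s},{p,t},{q,t},{r,t},{s,t},{p,q,r},{p,r,s},{p,r,t},{q,s,t}} W4={{t},{p,t},{q,t},{r,t},{s,t},{p,r,t},{q,s,t}}
  W12={{t},{p,t},{q,r},{q,t},{r,s},{r,t},{s,t},{p,q,r},{p,r,s},{p,r,t},{q,r,s},{q,s,t}} W13={{t},{p,r},{p,t},{q,t},{r,t},{s,t},{p,q,r},{p,r,s},{p,r,t},{q,s,t}} W14={{t},{p,t},{q,t},{r,t},{s,t},{p,r,t},{q,s,t}} W23={{t},{p,q},{p,s},{p,t},{q,t},{r,t},{s,t},{p,q,r},{p,r,s},{p,r,t},{q,s,t}} W24={{t},{p,t},{q,t},{r,t},{s,t},{p,r,t},{q,s,t}} W34={{t},{p,t},{q,t},{r,t},{s,t},{p,r,t},{q,s,t}}
  W123={{t},{p,t},{q,t},{r,t},{s,t},{p,q,r},{p,r,s},{p,r,t},{q,s,t}} W124={{t},{p,t},{q,t},{r,t},{s,t},{p,r,t},{q,s,t}} W134={{t},{p,t},{q,t},{r,t},{s,t},{p,r,t},{q,s,t}} W234={{t},{p,t},{q,t},{r,t},{s,t},{p,r,t},{q,s,t}}
  W1234={{t},{p,t},{q,t},{r,t},{s,t},{p,r,t},{q,s,t}}
components per intersection:
  W1: {{r},{t},{p,r},{p,t},{q,r},{q,t},{r,s},{r,t},{s,t},{p,q,r},{p,r,s},{p,r,t},{q,r,s},{q,s,t}}
  W2: {{q},{s},{t},{p,q},{p,s},{p,t},{q,r},{q,s},{q,t},{r,s},{r,t},{s,t},{p,q,r},{p,r,s},{p,r,t},{q,r,s},{q,s,t}}
  W3: {{p},{t},{p,q},{p,r},{p,s},{p,t},{q,t},{r,t},{s,t},{p,q,r},{p,r,s},{p,r,t},{q,s,t}}
  W4: {{t},{p,t},{q,t},{r,t},{s,t},{p,r,t},{q,s,t}}
  W12: {{t},{p,t},{q,t},{r,t},{s,t},{p,r,t},{q,s,t}} {{q,r},{r,s},{p,q,r},{p,r,s},{q,r,s}}
  W13: {{t},{p,r},{p,t},{q,t},{r,t},{s,t},{p,q,r},{p,r,s},{p,r,t},{q,s,t}}
  W14: {{t},{p,t},{q,t},{r,t},{s,t},{p,r,t},{q,s,t}}
  W23: {{t},{p,t},{q,t},{r,t},{s,t},{p,r,t},{q,s,t}} {{p,q},{p,q,r}} {{p,s},{p,r,s}}
  W24: {{t},{p,t},{q,t},{r,t},{s,t},{p,r,t},{q,s,t}}
  W34: {{t},{p,t},{q,t},{r,t},{s,t},{p,r,t},{q,s,t}}
  W123: {{t},{p,t},{q,t},{r,t},{s,t},{p,r,t},{q,s,t}} {{p,q,r}} {{p,r,s}}
  W124: {{t},{p,t},{q,t},{r,t},{s,t},{p,r,t},{q,s,t}}
  W134: {{t},{p,t},{q,t},{r,t},{s,t},{p,r,t},{q,s,t}}
  W234: {{t},{p,t},{q,t},{r,t},{s,t},{p,r,t},{q,s,t}}
  W1234: {{t},{p,t},{q,t},{r,t},{s,t},{p,r,t},{q,s,t}}
C dims 4,9,6,1; δ0: rk 3, SNF 1^3; δ1: rk 5, SNF 1^5; δ2: rk 1, SNF 1^1
Ȟ^0 = (4 − 3) − 0 = 1, so Ȟ^0 ≅ Z
Ȟ^1 = (9 − 5) − 3 = 1, so Ȟ^1 ≅ Z
Ȟ^2 = (6 − 1) − 5 = 0, so Ȟ^2 ≅ 0

Ȟ^0 ≅ Z, Ȟ^1 ≅ Z and Ȟ^2 ≅ 0


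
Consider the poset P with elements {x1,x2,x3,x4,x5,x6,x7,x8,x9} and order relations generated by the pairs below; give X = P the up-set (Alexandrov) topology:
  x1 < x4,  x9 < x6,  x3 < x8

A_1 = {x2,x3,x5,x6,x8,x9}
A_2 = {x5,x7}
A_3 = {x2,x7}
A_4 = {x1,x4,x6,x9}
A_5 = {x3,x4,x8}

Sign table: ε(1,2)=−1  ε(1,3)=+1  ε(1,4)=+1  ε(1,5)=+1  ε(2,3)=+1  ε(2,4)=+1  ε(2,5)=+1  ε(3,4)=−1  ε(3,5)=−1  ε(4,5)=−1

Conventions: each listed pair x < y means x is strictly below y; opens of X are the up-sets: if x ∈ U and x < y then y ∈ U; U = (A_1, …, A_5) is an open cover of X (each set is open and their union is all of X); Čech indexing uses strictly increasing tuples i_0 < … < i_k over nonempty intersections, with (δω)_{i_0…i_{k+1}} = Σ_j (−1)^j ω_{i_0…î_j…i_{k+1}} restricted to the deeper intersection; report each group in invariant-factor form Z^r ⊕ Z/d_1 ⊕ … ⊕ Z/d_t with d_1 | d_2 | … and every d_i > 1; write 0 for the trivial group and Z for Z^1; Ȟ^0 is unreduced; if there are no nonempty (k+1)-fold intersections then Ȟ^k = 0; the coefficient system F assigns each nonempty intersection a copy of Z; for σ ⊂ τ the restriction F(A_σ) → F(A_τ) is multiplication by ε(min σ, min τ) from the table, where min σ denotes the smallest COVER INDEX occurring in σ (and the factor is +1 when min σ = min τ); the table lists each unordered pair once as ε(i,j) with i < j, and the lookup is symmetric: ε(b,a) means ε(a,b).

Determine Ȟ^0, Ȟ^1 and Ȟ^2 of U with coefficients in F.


Ȟ^0 ≅ 0, Ȟ^1 ≅ Z ⊕ Z/2, Ȟ^2 ≅ 0

nerve of the cover:
  A12={x5} A13={x2} A14={x6,x9} A15={x3,x8} A23={x7} A45={x4}
C dims 5,6; δ0: rk 5, SNF 1^4·2
Ȟ^0 = (5 − 5) − 0 = 0, so Ȟ^0 ≅ 0
Ȟ^1 = (6 − 0) − 5 = 1 plus torsion [2], so Ȟ^1 ≅ Z ⊕ Z/2
Ȟ^2 = (0 − 0) − 0 = 0, so Ȟ^2 ≅ 0


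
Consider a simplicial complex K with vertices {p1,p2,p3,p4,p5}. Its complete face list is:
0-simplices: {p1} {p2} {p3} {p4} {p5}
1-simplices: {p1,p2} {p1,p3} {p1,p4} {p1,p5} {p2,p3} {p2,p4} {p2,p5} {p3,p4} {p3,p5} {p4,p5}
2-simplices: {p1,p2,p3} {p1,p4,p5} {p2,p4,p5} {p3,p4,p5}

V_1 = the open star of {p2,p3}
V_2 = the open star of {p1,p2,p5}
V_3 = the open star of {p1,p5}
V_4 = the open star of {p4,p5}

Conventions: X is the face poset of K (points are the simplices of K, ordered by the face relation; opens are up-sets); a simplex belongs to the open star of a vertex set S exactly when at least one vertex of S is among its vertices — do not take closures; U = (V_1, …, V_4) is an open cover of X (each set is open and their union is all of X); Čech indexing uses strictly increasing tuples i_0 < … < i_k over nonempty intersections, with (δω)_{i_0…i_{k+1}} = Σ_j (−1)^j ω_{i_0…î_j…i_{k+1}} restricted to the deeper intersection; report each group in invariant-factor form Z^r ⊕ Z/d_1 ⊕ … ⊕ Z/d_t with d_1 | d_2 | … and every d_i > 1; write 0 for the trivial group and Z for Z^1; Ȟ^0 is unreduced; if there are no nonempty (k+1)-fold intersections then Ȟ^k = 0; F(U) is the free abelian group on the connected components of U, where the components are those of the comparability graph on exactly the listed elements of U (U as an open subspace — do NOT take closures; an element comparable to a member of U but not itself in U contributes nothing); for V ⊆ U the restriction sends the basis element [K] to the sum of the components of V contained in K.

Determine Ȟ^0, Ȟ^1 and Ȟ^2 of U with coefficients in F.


nerve simplices:
  V1={{p2},{p3},{p1,p2},{p1,p3},{p2,p3},{p2,p4},{p2,p5},{p3,p4},{p3,p5},{p1,p2,p3},{p2,p4,p5},{p3,p4,p5}} V2={{p1},{p2},{p5},{p1,p2},{p1,p3},{p1,p4},{p1,p5},{p2,p3},{p2,p4},{p2,p5},{p3,p5},{p4,p5},{p1,p2,p3},{p1,p4,p5},{p2,p4,p5},{p3,p4,p5}} V3={{p1},{p5},{p1,p2},{p1,p3},{p1,p4},{p1,p5},{p2,p5},{p3,p5},{p4,p5},{p1,p2,p3},{p1,p4,p5},{p2,p4,p5},{p3,p4,p5}} V4={{p4},{p5},{p1,p4},{p1,p5},{p2,p4},{p2,p5},{p3,p4},{p3,p5},{p4,p5},{p1,p4,p5},{p2,p4,p5},{p3,p4,p5}}
  V12={{p2},{p1,p2},{p1,p3},{p2,p3},{p2,p4},{p2,p5},{p3,p5},{p1,p2,p3},{p2,p4,p5},{p3,p4,p5}} V13={{p1,p2},{p1,p3},{p2,p5},{p3,p5},{p1,p2,p3},{p2,p4,p5},{p3,p4,p5}} V14={{p2,p4},{p2,p5},{p3,p4},{p3,p5},{p2,p4,p5},{p3,p4,p5}} V23={{p1},{p5},{p1,p2},{p1,p3},{p1,p4},{p1,p5},{p2,p5},{p3,p5},{p4,p5},{p1,p2,p3},{p1,p4,p5},{p2,p4,p5},{p3,p4,p5}} V24={{p5},{p1,p4},{p1,p5},{p2,p4},{p2,p5},{p3,p5},{p4,p5},{p1,p4,p5},{p2,p4,p5},{p3,p4,p5}} V34={{p5},{p1,p4},{p1,p5},{p2,p5},{p3,p5},{p4,p5},{p1,p4,p5},{p2,p4,p5},{p3,p4,p5}}
  V123={{p1,p2},{p1,p3},{p2,p5},{p3,p5},{p1,p2,p3},{p2,p4,p5},{p3,p4,p5}} V124={{p2,p4},{p2,p5},{p3,p5},{p2,p4,p5},{p3,p4,p5}} V134={{p2,p5},{p3,p5},{p2,p4,p5},{p3,p4,p5}} V234={{p5},{p1,p4},{p1,p5},{p2,p5},{p3,p5},{p4,p5},{p1,p4,p5},{p2,p4,p5},{p3,p4,p5}}
  V1234={{p2,p5},{p3,p5},{p2,p4,p5},{p3,p4,p5}}
components per intersection:
  V1: {{p2},{p3},{p1,p2},{p1,p3},{p2,p3},{p2,p4},{p2,p5},{p3,p4},{p3,p5},{p1,p2,p3},{p2,p4,p5},{p3,p4,p5}}
  V2: {{p1},{p2},{p5},{p1,p2},{p1,p3},{p1,p4},{p1,p5},{p2,p3},{p2,p4},{p2,p5},{p3,p5},{p4,p5},{p1,p2,p3},{p1,p4,p5},{p2,p4,p5},{p3,p4,p5}}
  V3: {{p1},{p5},{p1,p2},{p1,p3},{p1,p4},{p1,p5},{p2,p5},{p3,p5},{p4,p5},{p1,p2,p3},{p1,p4,p5},{p2,p4,p5},{p3,p4,p5}}
  V4: {{p4},{p5},{p1,p4},{p1,p5},{p2,p4},{p2,p5},{p3,p4},{p3,p5},{p4,p5},{p1,p4,p5},{p2,p4,p5},{p3,p4,p5}}
  V12: {{p2},{p1,p2},{p1,p3},{p2,p3},{p2,p4},{p2,p5},{p1,p2,p3},{p2,p4,p5}} {{p3,p5},{p3,p4,p5}}
  V13: {{p1,p2},{p1,p3},{p1,p2,p3}} {{p2,p5},{p2,p4,p5}} {{p3,p5},{p3,p4,p5}}
  V14: {{p2,p4},{p2,p5},{p2,p4,p5}} {{p3,p4},{p3,p5},{p3,p4,p5}}
  V23: {{p1},{p5},{p1,p2},{p1,p3},{p1,p4},{p1,p5},{p2,p5},{p3,p5},{p4,p5},{p1,p2,p3},{p1,p4,p5},{p2,p4,p5},{p3,p4,p5}}
  V24: {{p5},{p1,p4},{p1,p5},{p2,p4},{p2,p5},{p3,p5},{p4,p5},{p1,p4,p5},{p2,p4,p5},{p3,p4,p5}}
  V34: {{p5},{p1,p4},{p1,p5},{p2,p5},{p3,p5},{p4,p5},{p1,p4,p5},{p2,p4,p5},{p3,p4,p5}}
  V123: {{p1,p2},{p1,p3},{p1,p2,p3}} {{p2,p5},{p2,p4,p5}} {{p3,p5},{p3,p4,p5}}
  V124: {{p2,p4},{p2,p5},{p2,p4,p5}} {{p3,p5},{p3,p4,p5}}
  V134: {{p2,p5},{p2,p4,p5}} {{p3,p5},{p3,p4,p5}}
  V234: {{p5},{p1,p4},{p1,p5},{p2,p5},{p3,p5},{p4,p5},{p1,p4,p5},{p2,p4,p5},{p3,p4,p5}}
  V1234: {{p2,p5},{p2,p4,p5}} {{p3,p5},{p3,p4,p5}}
C dims 4,10,8,2; δ0: rk 3, SNF 1^3; δ1: rk 6, SNF 1^6; δ2: rk 2, SNF 1^2
degree 0: 4−3−0 = 1 → Ȟ^0 ≅ Z
degree 1: 10−6−3 = 1 → Ȟ^1 ≅ Z
degree 2: 8−2−6 = 0 → Ȟ^2 ≅ 0

Ȟ^0 = Z, Ȟ^1 = Z and Ȟ^2 = 0


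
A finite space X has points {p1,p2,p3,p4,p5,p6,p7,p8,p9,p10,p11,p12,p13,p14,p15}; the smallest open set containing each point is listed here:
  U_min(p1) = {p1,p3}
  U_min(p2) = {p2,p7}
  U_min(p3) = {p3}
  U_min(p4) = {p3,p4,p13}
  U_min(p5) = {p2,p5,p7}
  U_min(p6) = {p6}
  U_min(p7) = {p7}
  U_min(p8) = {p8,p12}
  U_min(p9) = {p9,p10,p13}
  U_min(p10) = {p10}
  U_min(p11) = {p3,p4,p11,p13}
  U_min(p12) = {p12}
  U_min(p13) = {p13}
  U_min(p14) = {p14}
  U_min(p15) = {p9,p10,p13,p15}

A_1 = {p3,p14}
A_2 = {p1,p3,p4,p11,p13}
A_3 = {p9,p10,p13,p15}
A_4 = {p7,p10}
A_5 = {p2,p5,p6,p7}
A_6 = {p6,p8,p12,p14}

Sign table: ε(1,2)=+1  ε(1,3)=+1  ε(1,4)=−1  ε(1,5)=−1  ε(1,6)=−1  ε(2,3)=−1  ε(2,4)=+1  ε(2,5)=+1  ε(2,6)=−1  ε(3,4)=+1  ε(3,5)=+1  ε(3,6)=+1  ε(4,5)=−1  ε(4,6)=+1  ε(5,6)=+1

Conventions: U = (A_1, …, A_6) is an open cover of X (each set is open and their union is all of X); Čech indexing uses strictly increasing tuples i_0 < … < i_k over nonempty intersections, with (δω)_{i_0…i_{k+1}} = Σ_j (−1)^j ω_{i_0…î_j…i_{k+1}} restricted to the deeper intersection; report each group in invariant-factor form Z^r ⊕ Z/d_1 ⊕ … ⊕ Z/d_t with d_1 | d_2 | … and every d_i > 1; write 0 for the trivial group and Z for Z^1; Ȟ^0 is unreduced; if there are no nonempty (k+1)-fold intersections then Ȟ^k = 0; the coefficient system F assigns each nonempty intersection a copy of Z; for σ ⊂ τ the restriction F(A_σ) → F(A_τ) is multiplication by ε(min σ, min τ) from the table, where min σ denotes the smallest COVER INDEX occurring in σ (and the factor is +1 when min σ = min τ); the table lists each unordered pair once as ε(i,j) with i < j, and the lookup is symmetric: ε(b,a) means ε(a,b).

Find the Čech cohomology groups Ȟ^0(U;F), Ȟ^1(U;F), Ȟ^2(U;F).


Ȟ^0 ≅ 0,  Ȟ^1 ≅ Z/2,  Ȟ^2 ≅ 0

nonempty overlaps:
  A12={p3} A16={p14} A23={p13} A34={p10} A45={p7} A56={p6}
C dims 6,6; δ0: rk 6, SNF 1^5·2
degree 0: 6−6−0 = 0 → Ȟ^0 ≅ 0
degree 1: 6−0−6 = 0 plus torsion [2] → Ȟ^1 ≅ Z/2
degree 2: 0−0−0 = 0 → Ȟ^2 ≅ 0


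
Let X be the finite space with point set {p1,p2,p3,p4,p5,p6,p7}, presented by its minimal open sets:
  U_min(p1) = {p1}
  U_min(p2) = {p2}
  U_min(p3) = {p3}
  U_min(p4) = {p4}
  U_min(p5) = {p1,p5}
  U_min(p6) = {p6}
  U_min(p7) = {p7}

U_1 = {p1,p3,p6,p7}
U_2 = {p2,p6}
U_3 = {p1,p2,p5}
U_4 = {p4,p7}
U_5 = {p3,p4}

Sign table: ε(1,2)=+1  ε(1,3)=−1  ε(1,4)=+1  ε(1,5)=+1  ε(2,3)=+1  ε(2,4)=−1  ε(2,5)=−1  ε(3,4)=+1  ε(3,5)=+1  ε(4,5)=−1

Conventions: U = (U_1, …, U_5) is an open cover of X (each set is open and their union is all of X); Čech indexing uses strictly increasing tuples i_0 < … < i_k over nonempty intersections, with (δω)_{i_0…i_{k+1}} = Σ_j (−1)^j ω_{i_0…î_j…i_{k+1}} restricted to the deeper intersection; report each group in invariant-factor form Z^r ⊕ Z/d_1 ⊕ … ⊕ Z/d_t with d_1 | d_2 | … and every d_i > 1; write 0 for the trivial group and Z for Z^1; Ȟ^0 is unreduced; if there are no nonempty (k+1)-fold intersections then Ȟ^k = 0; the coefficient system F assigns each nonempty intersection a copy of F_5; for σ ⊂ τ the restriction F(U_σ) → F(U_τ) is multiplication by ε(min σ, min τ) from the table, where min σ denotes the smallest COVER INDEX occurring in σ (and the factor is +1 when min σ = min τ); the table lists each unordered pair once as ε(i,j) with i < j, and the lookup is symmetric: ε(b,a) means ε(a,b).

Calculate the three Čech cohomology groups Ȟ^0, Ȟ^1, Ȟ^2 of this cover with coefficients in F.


nerve simplices:
  U12={p6} U13={p1} U14={p7} U15={p3} U23={p2} U45={p4}
C dims 5,6; δ0: rk_F5 5
degree 0: 5−5−0 = 0 → Ȟ^0 ≅ 0
degree 1: 6−0−5 = 1 → Ȟ^1 ≅ Z/5
degree 2: 0−0−0 = 0 → Ȟ^2 ≅ 0

Ȟ^0 = 0,  Ȟ^1 = Z/5,  Ȟ^2 = 0


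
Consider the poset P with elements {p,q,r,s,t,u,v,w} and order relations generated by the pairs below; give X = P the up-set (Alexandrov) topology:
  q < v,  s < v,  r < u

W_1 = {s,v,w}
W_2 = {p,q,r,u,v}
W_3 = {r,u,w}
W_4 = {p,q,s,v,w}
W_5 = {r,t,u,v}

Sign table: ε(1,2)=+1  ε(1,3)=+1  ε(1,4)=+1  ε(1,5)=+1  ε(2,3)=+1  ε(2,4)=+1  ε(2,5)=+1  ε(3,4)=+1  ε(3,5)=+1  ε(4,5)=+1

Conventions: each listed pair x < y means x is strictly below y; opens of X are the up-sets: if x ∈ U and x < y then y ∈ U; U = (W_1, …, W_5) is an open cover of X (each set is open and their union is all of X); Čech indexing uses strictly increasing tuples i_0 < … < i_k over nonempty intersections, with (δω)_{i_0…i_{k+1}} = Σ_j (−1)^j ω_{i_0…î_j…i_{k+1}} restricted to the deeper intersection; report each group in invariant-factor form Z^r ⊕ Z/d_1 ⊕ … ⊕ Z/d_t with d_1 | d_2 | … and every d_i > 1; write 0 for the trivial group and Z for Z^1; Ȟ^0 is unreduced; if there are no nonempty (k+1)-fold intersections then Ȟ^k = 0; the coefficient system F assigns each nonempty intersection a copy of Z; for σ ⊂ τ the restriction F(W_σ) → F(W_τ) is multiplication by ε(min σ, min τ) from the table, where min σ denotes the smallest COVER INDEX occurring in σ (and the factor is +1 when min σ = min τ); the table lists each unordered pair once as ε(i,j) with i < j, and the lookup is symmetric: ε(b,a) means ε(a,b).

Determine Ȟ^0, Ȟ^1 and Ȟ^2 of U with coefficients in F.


nonempty overlaps:
  W12={v} W13={w} W14={s,v,w} W15={v} W23={r,u} W24={p,q,v} W25={r,u,v} W34={w} W35={r,u} W45={v}
  W124={v} W125={v} W134={w} W145={v} W235={r,u} W245={v}
  W1245={v}
C dims 5,10,6,1; δ0: rk 4, SNF 1^4; δ1: rk 5, SNF 1^5; δ2: rk 1, SNF 1^1
degree 0: 5−4−0 = 1 → Ȟ^0 ≅ Z
degree 1: 10−5−4 = 1 → Ȟ^1 ≅ Z
degree 2: 6−1−5 = 0 → Ȟ^2 ≅ 0

Ȟ^0(U;F) ≅ Z, Ȟ^1(U;F) ≅ Z, Ȟ^2(U;F) ≅ 0


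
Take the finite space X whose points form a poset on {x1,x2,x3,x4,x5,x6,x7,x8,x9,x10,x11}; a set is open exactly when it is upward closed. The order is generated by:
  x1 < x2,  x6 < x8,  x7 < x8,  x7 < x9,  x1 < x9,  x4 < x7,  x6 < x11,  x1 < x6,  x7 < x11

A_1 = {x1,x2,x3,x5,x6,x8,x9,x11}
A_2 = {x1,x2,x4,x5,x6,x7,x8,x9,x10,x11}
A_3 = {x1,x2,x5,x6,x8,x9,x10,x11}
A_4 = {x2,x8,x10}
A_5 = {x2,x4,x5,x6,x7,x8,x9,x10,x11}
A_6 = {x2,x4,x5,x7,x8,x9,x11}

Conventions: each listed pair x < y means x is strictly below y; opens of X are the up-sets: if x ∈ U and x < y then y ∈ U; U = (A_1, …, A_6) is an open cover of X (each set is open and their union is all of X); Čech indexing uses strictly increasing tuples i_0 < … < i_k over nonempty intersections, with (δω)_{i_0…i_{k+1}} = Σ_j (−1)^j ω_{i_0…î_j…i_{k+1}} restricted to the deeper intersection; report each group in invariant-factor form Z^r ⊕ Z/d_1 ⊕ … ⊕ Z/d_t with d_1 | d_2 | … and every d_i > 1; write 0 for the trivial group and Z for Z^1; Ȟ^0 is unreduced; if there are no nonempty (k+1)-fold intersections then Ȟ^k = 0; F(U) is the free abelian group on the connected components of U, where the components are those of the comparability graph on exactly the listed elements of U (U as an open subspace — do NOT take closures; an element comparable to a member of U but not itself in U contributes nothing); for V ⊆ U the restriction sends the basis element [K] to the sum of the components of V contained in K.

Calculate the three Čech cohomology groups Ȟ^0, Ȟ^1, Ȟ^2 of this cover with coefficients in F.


cover nerve:
  A12={x1,x2,x5,x6,x8,x9,x11} A13={x1,x2,x5,x6,x8,x9,x11} A14={x2,x8} A15={x2,x5,x6,x8,x9,x11} A16={x2,x5,x8,x9,x11} A23={x1,x2,x5,x6,x8,x9,x10,x11} A24={x2,x8,x10} A25={x2,x4,x5,x6,x7,x8,x9,x10,x11} A26={x2,x4,x5,x7,x8,x9,x11} A34={x2,x8,x10} A35={x2,x5,x6,x8,x9,x10,x11} A36={x2,x5,x8,x9,x11} A45={x2,x8,x10} A46={x2,x8} A56={x2,x4,x5,x7,x8,x9,x11}
  A123={x1,x2,x5,x6,x8,x9,x11} A124={x2,x8} A125={x2,x5,x6,x8,x9,x11} A126={x2,x5,x8,x9,x11} A134={x2,x8} A135={x2,x5,x6,x8,x9,x11} A136={x2,x5,x8,x9,x11} A145={x2,x8} A146={x2,x8} A156={x2,x5,x8,x9,x11} A234={x2,x8,x10} A235={x2,x5,x6,x8,x9,x10,x11} A236={x2,x5,x8,x9,x11} A245={x2,x8,x10} A246={x2,x8} A256={x2,x4,x5,x7,x8,x9,x11} A345={x2,x8,x10} A346={x2,x8} A356={x2,x5,x8,x9,x11} A456={x2,x8}
  A1234={x2,x8} A1235={x2,x5,x6,x8,x9,x11} A1236={x2,x5,x8,x9,x11} A1245={x2,x8} A1246={x2,x8} A1256={x2,x5,x8,x9,x11} A1345={x2,x8} A1346={x2,x8} A1356={x2,x5,x8,x9,x11} A1456={x2,x8} A2345={x2,x8,x10} A2346={x2,x8} A2356={x2,x5,x8,x9,x11} A2456={x2,x8} A3456={x2,x8}
  A12345={x2,x8} A12346={x2,x8} A12356={x2,x5,x8,x9,x11} A12456={x2,x8} A13456={x2,x8} A23456={x2,x8}
  A123456={x2,x8}
components per intersection:
  A1: {x1,x2,x6,x8,x9,x11} {x3} {x5}
  A2: {x1,x2,x4,x6,x7,x8,x9,x11} {x5} {x10}
  A3: {x1,x2,x6,x8,x9,x11} {x5} {x10}
  A4: {x2} {x8} {x10}
  A5: {x2} {x4,x6,x7,x8,x9,x11} {x5} {x10}
  A6: {x2} {x4,x7,x8,x9,x11} {x5}
  A12: {x1,x2,x6,x8,x9,x11} {x5}
  A13: {x1,x2,x6,x8,x9,x11} {x5}
  A14: {x2} {x8}
  A15: {x2} {x5} {x6,x8,x11} {x9}
  A16: {x2} {x5} {x8} {x9} {x11}
  A23: {x1,x2,x6,x8,x9,x11} {x5} {x10}
  A24: {x2} {x8} {x10}
  A25: {x2} {x4,x6,x7,x8,x9,x11} {x5} {x10}
  A26: {x2} {x4,x7,x8,x9,x11} {x5}
  A34: {x2} {x8} {x10}
  A35: {x2} {x5} {x6,x8,x11} {x9} {x10}
  A36: {x2} {x5} {x8} {x9} {x11}
  A45: {x2} {x8} {x10}
  A46: {x2} {x8}
  A56: {x2} {x4,x7,x8,x9,x11} {x5}
  A123: {x1,x2,x6,x8,x9,x11} {x5}
  A124: {x2} {x8}
  A125: {x2} {x5} {x6,x8,x11} {x9}
  A126: {x2} {x5} {x8} {x9} {x11}
  A134: {x2} {x8}
  A135: {x2} {x5} {x6,x8,x11} {x9}
  A136: {x2} {x5} {x8} {x9} {x11}
  A145: {x2} {x8}
  A146: {x2} {x8}
  A156: {x2} {x5} {x8} {x9} {x11}
  A234: {x2} {x8} {x10}
  A235: {x2} {x5} {x6,x8,x11} {x9} {x10}
  A236: {x2} {x5} {x8} {x9} {x11}
  A245: {x2} {x8} {x10}
  A246: {x2} {x8}
  A256: {x2} {x4,x7,x8,x9,x11} {x5}
  A345: {x2} {x8} {x10}
  A346: {x2} {x8}
  A356: {x2} {x5} {x8} {x9} {x11}
  A456: {x2} {x8}
  A1234: {x2} {x8}
  A1235: {x2} {x5} {x6,x8,x11} {x9}
  A1236: {x2} {x5} {x8} {x9} {x11}
  A1245: {x2} {x8}
  A1246: {x2} {x8}
  A1256: {x2} {x5} {x8} {x9} {x11}
  A1345: {x2} {x8}
  A1346: {x2} {x8}
  A1356: {x2} {x5} {x8} {x9} {x11}
  A1456: {x2} {x8}
  A2345: {x2} {x8} {x10}
  A2346: {x2} {x8}
  A2356: {x2} {x5} {x8} {x9} {x11}
  A2456: {x2} {x8}
  A3456: {x2} {x8}
  A12345: {x2} {x8}
  A12346: {x2} {x8}
  A12356: {x2} {x5} {x8} {x9} {x11}
  A12456: {x2} {x8}
  A13456: {x2} {x8}
  A23456: {x2} {x8}
  A123456: {x2} {x8}
C dims 19,49,66,45; δ0: rk 15, SNF 1^15; δ1: rk 34, SNF 1^34; δ2: rk 32, SNF 1^32
Ȟ^0: (19−15)−0=4 ⇒ Z^4
Ȟ^1: (49−34)−15=0 ⇒ 0
Ȟ^2: (66−32)−34=0 ⇒ 0

Ȟ^0 ≅ Z^4,  Ȟ^1 ≅ 0,  Ȟ^2 ≅ 0


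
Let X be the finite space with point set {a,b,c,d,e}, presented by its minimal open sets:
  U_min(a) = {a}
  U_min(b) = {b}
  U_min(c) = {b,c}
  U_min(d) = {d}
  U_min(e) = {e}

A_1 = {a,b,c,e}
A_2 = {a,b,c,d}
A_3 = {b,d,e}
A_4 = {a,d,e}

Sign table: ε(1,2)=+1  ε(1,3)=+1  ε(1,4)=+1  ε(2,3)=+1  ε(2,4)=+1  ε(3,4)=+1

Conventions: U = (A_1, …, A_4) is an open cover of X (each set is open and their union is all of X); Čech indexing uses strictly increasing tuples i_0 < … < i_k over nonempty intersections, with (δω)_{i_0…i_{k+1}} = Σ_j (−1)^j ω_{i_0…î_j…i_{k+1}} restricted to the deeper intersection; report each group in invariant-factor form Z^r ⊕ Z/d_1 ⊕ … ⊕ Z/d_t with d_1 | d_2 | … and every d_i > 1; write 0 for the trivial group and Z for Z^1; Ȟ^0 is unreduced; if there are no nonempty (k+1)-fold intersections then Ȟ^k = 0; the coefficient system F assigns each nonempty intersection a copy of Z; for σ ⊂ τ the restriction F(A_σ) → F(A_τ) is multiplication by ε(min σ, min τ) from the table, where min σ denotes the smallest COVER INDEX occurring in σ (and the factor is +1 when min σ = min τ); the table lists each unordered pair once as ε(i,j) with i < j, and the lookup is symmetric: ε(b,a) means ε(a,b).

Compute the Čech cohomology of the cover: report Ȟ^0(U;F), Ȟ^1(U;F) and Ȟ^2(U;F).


Ȟ^0 ≅ Z, Ȟ^1 ≅ 0 and Ȟ^2 ≅ Z

nonempty overlaps:
  A12={a,b,c} A13={b,e} A14={a,e} A23={b,d} A24={a,d} A34={d,e}
  A123={b} A124={a} A134={e} A234={d}
C dims 4,6,4; δ0: rk 3, SNF 1^3; δ1: rk 3, SNF 1^3
degree 0: 4−3−0 = 1 → Ȟ^0 ≅ Z
degree 1: 6−3−3 = 0 → Ȟ^1 ≅ 0
degree 2: 4−0−3 = 1 → Ȟ^2 ≅ Z


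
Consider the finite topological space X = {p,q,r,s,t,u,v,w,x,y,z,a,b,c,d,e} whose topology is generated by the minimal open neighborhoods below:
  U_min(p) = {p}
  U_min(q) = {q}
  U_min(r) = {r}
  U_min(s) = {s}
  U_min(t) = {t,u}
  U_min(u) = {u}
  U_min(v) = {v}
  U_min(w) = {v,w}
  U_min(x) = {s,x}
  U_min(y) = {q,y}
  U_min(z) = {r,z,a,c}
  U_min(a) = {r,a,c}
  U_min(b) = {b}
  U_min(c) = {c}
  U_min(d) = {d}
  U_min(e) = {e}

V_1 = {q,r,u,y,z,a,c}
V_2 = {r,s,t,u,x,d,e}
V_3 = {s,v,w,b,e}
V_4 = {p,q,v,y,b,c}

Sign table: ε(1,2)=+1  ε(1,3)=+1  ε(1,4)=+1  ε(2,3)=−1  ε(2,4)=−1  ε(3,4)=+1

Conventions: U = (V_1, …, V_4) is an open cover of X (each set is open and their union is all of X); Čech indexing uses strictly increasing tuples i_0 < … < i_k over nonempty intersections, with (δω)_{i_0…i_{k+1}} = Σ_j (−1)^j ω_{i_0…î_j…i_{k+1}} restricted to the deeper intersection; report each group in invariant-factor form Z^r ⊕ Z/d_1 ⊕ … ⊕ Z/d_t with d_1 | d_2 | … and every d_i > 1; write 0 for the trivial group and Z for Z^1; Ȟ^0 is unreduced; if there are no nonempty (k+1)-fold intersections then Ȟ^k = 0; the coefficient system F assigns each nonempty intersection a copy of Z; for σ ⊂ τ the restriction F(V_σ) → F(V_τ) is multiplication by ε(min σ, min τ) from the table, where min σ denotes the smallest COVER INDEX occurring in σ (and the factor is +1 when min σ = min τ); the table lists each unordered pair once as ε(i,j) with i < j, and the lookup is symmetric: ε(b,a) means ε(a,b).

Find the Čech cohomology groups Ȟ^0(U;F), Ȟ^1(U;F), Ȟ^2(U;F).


nonempty intersections:
  V12={r,u} V14={q,y,c} V23={s,e} V34={v,b}
C dims 4,4; δ0: rk 4, SNF 1^3·2
Ȟ^0: (4−4)−0=0 ⇒ 0
Ȟ^1: (4−0)−4=0 plus torsion [2] ⇒ Z/2
Ȟ^2: (0−0)−0=0 ⇒ 0

Ȟ^0 ≅ 0, Ȟ^1 ≅ Z/2 and Ȟ^2 ≅ 0


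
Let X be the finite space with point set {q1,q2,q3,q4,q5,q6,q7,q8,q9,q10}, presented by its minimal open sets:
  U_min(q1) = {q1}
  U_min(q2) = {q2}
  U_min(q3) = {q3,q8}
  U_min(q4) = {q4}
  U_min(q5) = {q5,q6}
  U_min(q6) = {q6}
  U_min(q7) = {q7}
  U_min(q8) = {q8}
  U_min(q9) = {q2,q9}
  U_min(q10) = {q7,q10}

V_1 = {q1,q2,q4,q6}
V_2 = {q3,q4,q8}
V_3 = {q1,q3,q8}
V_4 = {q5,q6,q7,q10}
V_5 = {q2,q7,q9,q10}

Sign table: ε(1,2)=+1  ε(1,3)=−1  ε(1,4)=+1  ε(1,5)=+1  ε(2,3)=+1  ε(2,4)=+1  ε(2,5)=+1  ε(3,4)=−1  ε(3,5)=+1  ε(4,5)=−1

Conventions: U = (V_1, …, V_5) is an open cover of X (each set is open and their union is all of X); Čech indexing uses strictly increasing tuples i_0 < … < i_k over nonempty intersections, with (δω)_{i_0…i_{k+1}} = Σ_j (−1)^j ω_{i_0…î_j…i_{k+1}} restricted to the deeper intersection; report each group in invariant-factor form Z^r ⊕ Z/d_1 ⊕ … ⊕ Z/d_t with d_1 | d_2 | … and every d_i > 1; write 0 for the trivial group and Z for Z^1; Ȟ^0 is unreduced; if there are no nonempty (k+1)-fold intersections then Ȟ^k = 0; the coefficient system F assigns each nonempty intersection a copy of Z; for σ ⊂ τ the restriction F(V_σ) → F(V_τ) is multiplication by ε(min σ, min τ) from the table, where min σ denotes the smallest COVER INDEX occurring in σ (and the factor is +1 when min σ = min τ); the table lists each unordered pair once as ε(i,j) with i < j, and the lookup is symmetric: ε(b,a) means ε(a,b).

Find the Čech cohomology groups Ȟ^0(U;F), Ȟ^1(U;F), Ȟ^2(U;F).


intersection data:
  V12={q4} V13={q1} V14={q6} V15={q2} V23={q3,q8} V45={q7,q10}
C dims 5,6; δ0: rk 5, SNF 1^4·2
Ȟ^0 = (5 − 5) − 0 = 0, so Ȟ^0 ≅ 0
Ȟ^1 = (6 − 0) − 5 = 1 plus torsion [2], so Ȟ^1 ≅ Z ⊕ Z/2
Ȟ^2 = (0 − 0) − 0 = 0, so Ȟ^2 ≅ 0

Ȟ^0 = 0; Ȟ^1 = Z ⊕ Z/2; Ȟ^2 = 0


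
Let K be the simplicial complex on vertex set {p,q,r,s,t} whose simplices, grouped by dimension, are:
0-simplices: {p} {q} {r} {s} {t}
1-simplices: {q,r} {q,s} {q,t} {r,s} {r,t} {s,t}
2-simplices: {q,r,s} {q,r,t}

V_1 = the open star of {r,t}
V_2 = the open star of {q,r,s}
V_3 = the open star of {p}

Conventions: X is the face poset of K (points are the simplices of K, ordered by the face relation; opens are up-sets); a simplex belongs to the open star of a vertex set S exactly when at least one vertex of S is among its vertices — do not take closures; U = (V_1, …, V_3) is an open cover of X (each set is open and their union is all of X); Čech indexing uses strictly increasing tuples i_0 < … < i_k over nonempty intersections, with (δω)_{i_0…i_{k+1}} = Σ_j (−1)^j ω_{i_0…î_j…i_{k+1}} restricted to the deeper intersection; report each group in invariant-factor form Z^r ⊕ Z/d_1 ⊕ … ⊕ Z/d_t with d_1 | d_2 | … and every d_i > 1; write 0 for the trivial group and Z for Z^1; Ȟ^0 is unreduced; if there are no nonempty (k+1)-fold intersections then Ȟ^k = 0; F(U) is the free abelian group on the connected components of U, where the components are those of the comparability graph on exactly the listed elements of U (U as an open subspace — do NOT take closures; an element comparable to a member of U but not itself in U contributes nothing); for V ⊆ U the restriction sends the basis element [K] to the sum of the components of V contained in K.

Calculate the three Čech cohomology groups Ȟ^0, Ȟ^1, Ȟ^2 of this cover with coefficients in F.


Ȟ^0 ≅ Z^2, Ȟ^1 ≅ Z and Ȟ^2 ≅ 0

nerve of the cover:
  V1={{r},{t},{q,r},{q,t},{r,s},{r,t},{s,t},{q,r,s},{q,r,t}} V2={{q},{r},{s},{q,r},{q,s},{q,t},{r,s},{r,t},{s,t},{q,r,s},{q,r,t}} V3={{p}}
  V12={{r},{q,r},{q,t},{r,s},{r,t},{s,t},{q,r,s},{q,r,t}}
components per intersection:
  V1: {{r},{t},{q,r},{q,t},{r,s},{r,t},{s,t},{q,r,s},{q,r,t}}
  V2: {{q},{r},{s},{q,r},{q,s},{q,t},{r,s},{r,t},{s,t},{q,r,s},{q,r,t}}
  V3: {{p}}
  V12: {{r},{q,r},{q,t},{r,s},{r,t},{q,r,s},{q,r,t}} {{s,t}}
C dims 3,2; δ0: rk 1, SNF 1^1
Ȟ^0 = (3 − 1) − 0 = 2, so Ȟ^0 ≅ Z^2
Ȟ^1 = (2 − 0) − 1 = 1, so Ȟ^1 ≅ Z
Ȟ^2 = (0 − 0) − 0 = 0, so Ȟ^2 ≅ 0


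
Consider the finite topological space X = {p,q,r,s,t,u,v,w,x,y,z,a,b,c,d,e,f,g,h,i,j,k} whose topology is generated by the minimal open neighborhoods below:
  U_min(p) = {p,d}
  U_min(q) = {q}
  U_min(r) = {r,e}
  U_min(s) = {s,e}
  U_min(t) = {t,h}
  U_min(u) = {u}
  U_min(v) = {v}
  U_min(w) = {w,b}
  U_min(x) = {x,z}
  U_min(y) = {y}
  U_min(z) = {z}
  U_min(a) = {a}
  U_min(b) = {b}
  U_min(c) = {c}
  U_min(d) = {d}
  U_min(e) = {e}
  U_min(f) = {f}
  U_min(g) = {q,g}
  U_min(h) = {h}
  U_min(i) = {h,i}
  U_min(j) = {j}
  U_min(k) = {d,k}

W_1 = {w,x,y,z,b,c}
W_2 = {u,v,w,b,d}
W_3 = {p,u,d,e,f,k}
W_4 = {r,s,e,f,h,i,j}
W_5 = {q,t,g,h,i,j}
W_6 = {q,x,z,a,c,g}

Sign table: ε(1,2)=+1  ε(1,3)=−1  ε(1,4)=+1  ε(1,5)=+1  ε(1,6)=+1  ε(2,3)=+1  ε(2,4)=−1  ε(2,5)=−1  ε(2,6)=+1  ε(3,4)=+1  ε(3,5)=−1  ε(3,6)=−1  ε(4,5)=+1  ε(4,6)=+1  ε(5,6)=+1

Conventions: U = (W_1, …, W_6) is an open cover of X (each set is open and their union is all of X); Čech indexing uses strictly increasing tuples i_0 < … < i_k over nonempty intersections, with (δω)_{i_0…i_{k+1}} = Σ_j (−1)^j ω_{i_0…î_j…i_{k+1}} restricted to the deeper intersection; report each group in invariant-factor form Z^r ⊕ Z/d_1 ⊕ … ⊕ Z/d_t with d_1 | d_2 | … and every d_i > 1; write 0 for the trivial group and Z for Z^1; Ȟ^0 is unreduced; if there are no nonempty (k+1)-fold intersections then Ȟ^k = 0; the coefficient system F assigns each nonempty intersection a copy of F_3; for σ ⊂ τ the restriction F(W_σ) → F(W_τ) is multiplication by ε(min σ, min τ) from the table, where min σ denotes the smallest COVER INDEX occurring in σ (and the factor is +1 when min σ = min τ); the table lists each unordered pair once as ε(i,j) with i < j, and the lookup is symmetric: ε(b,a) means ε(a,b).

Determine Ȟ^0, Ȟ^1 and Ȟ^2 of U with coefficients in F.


Ȟ^0 = Z/3; Ȟ^1 = Z/3; Ȟ^2 = 0

nonempty intersections:
  W12={w,b} W16={x,z,c} W23={u,d} W34={e,f} W45={h,i,j} W56={q,g}
C dims 6,6; δ0: rk_F3 5
Ȟ^0: (6−5)−0=1 ⇒ Z/3
Ȟ^1: (6−0)−5=1 ⇒ Z/3
Ȟ^2: (0−0)−0=0 ⇒ 0


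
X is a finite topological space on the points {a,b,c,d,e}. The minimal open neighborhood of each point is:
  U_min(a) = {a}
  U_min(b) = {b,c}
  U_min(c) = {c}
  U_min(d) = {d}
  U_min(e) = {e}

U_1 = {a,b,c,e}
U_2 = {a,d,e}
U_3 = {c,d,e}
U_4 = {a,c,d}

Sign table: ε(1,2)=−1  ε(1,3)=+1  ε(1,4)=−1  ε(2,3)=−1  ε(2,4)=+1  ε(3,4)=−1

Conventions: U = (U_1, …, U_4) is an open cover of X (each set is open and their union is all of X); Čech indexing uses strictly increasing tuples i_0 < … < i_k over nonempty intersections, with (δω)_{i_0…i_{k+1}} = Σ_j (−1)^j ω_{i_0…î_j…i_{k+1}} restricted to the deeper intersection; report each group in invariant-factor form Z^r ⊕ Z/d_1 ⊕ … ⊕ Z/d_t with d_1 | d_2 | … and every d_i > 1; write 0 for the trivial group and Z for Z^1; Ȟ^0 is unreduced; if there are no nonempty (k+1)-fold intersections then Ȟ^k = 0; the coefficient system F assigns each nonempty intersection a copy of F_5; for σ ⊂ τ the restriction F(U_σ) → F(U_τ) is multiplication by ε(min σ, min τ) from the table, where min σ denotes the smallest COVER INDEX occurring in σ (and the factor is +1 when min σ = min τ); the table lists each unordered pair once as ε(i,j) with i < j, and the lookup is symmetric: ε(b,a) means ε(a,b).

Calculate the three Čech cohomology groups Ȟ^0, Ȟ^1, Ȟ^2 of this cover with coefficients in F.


Ȟ^0(U;F) ≅ Z/5, Ȟ^1(U;F) ≅ 0 and Ȟ^2(U;F) ≅ Z/5

nerve simplices:
  U12={a,e} U13={c,e} U14={a,c} U23={d,e} U24={a,d} U34={c,d}
  U123={e} U124={a} U134={c} U234={d}
C dims 4,6,4; δ0: rk_F5 3; δ1: rk_F5 3
degree 0: 4−3−0 = 1 → Ȟ^0 ≅ Z/5
degree 1: 6−3−3 = 0 → Ȟ^1 ≅ 0
degree 2: 4−0−3 = 1 → Ȟ^2 ≅ Z/5


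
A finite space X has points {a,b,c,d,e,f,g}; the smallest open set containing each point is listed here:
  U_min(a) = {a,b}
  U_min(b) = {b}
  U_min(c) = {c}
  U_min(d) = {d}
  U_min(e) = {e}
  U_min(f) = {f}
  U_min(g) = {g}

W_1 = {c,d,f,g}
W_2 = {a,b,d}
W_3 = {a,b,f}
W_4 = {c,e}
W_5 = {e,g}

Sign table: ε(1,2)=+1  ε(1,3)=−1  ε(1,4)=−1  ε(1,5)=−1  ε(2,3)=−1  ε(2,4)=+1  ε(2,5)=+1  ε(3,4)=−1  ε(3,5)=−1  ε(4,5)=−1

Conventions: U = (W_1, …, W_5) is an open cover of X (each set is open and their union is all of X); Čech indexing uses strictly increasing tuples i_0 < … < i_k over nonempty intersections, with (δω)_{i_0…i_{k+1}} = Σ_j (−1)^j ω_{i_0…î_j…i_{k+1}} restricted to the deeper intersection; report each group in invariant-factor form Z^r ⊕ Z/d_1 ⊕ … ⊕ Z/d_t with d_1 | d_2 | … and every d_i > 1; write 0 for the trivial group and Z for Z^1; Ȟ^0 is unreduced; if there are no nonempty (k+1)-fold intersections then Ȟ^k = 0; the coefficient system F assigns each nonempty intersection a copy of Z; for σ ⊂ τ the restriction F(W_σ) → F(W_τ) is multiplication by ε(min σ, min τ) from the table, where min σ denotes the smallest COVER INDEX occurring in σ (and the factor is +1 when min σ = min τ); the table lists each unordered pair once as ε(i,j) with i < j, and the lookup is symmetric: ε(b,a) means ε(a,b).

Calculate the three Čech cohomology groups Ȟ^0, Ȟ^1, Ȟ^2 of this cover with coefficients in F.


cover nerve:
  W12={d} W13={f} W14={c} W15={g} W23={a,b} W45={e}
C dims 5,6; δ0: rk 5, SNF 1^4·2
Ȟ^0: (5−5)−0=0 ⇒ 0
Ȟ^1: (6−0)−5=1 plus torsion [2] ⇒ Z ⊕ Z/2
Ȟ^2: (0−0)−0=0 ⇒ 0

Ȟ^0 ≅ 0, Ȟ^1 ≅ Z ⊕ Z/2 and Ȟ^2 ≅ 0


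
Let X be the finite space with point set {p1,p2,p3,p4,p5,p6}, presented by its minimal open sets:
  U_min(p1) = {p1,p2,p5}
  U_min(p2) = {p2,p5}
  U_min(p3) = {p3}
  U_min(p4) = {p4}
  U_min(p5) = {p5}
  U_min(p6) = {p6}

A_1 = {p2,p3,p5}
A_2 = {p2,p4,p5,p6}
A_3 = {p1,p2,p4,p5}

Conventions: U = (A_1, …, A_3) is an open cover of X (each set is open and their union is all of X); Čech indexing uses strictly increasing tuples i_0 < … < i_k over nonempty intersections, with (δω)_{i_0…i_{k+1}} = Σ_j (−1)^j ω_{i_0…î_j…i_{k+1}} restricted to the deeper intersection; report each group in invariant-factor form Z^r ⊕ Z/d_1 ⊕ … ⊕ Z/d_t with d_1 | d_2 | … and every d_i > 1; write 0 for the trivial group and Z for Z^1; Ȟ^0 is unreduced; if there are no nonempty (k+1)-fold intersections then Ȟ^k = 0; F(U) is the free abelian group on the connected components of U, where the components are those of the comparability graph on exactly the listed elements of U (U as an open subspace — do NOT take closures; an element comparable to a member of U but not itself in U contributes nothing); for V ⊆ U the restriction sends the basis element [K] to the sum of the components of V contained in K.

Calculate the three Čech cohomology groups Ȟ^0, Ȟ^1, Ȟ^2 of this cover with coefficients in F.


Ȟ^0 = Z^4, Ȟ^1 = 0, Ȟ^2 = 0

intersection data:
  A12={p2,p5} A13={p2,p5} A23={p2,p4,p5}
  A123={p2,p5}
components per intersection:
  A1: {p2,p5} {p3}
  A2: {p2,p5} {p4} {p6}
  A3: {p1,p2,p5} {p4}
  A12: {p2,p5}
  A13: {p2,p5}
  A23: {p2,p5} {p4}
  A123: {p2,p5}
C dims 7,4,1; δ0: rk 3, SNF 1^3; δ1: rk 1, SNF 1^1
Ȟ^0 = (7 − 3) − 0 = 4, so Ȟ^0 ≅ Z^4
Ȟ^1 = (4 − 1) − 3 = 0, so Ȟ^1 ≅ 0
Ȟ^2 = (1 − 0) − 1 = 0, so Ȟ^2 ≅ 0


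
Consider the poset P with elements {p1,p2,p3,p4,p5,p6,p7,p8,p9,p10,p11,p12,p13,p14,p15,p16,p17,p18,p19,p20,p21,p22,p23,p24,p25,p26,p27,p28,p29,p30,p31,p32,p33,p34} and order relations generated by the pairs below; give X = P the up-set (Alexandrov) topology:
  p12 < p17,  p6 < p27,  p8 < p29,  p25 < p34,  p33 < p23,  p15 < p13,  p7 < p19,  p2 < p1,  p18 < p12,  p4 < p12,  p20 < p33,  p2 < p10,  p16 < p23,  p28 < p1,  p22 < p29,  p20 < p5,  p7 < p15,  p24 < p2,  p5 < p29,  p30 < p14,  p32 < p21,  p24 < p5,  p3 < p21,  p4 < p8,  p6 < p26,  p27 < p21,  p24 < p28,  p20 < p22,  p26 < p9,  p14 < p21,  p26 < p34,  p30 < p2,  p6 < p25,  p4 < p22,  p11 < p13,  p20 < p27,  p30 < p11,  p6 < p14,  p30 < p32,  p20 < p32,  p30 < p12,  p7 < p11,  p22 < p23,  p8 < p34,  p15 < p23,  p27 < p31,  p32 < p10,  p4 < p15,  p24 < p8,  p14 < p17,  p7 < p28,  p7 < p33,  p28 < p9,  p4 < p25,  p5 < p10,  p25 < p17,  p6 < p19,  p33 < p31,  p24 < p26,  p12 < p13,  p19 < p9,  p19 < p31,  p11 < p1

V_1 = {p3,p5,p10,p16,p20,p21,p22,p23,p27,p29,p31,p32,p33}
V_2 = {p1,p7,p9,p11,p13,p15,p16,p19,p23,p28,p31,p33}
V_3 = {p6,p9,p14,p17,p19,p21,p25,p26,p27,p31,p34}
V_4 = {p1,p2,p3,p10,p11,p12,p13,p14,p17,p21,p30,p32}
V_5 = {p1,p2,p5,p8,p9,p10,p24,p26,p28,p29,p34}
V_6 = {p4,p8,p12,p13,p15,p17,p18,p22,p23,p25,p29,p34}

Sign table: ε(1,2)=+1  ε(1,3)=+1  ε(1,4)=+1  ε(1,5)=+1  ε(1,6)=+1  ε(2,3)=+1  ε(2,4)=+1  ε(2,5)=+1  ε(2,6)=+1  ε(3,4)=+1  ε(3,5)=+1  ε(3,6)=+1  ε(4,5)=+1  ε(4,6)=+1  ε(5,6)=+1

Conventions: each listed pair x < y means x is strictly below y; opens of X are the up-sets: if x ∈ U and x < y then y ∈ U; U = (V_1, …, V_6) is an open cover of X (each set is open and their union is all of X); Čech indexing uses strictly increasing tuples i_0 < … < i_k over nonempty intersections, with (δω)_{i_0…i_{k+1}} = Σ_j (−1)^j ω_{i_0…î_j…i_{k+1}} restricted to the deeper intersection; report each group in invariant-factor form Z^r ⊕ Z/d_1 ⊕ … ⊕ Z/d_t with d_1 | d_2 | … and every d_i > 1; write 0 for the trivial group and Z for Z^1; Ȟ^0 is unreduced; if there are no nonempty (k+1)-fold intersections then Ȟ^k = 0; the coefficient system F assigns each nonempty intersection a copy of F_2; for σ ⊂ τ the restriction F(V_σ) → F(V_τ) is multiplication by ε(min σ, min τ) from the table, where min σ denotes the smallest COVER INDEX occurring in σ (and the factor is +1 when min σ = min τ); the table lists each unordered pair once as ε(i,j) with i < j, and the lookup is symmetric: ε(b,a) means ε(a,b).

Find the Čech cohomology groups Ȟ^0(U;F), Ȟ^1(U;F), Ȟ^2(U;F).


Ȟ^0 ≅ Z/2,  Ȟ^1 ≅ Z/2,  Ȟ^2 ≅ Z/2

intersection data:
  V12={p16,p23,p31,p33} V13={p21,p27,p31} V14={p3,p10,p21,p32} V15={p5,p10,p29} V16={p22,p23,p29} V23={p9,p19,p31} V24={p1,p11,p13} V25={p1,p9,p28} V26={p13,p15,p23} V34={p14,p17,p21} V35={p9,p26,p34} V36={p17,p25,p34} V45={p1,p2,p10} V46={p12,p13,p17} V56={p8,p29,p34}
  V123={p31} V126={p23} V134={p21} V145={p10} V156={p29} V235={p9} V245={p1} V246={p13} V346={p17} V356={p34}
C dims 6,15,10; δ0: rk_F2 5; δ1: rk_F2 9
Ȟ^0 = (6 − 5) − 0 = 1, so Ȟ^0 ≅ Z/2
Ȟ^1 = (15 − 9) − 5 = 1, so Ȟ^1 ≅ Z/2
Ȟ^2 = (10 − 0) − 9 = 1, so Ȟ^2 ≅ Z/2


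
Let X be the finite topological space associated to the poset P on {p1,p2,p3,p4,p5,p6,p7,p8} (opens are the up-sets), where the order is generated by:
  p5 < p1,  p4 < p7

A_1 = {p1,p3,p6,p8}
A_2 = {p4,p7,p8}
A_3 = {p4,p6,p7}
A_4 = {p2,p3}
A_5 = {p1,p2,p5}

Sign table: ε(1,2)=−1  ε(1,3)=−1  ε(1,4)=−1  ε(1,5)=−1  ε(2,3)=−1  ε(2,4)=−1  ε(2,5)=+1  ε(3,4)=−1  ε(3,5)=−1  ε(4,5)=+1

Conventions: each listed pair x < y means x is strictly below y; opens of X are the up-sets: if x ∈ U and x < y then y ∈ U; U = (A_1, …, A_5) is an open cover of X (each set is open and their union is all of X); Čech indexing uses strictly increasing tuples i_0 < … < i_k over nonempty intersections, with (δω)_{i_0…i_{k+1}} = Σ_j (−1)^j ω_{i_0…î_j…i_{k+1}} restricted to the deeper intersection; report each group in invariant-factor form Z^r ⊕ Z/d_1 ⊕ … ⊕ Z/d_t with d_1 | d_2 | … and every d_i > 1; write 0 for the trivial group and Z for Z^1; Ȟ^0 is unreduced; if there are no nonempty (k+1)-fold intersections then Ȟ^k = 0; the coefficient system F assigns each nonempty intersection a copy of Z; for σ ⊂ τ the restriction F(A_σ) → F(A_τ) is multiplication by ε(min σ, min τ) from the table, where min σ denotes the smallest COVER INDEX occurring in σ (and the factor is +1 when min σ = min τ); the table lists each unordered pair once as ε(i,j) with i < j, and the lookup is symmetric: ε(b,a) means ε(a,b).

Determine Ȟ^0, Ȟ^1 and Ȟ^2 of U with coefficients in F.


nerve simplices:
  A12={p8} A13={p6} A14={p3} A15={p1} A23={p4,p7} A45={p2}
C dims 5,6; δ0: rk 5, SNF 1^4·2
degree 0: 5−5−0 = 0 → Ȟ^0 ≅ 0
degree 1: 6−0−5 = 1 plus torsion [2] → Ȟ^1 ≅ Z ⊕ Z/2
degree 2: 0−0−0 = 0 → Ȟ^2 ≅ 0

Ȟ^0 = 0, Ȟ^1 = Z ⊕ Z/2, Ȟ^2 = 0
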